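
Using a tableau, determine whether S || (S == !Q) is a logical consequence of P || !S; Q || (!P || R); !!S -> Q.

Initial set: {T (P || !S); T (Q || (!P || R)); T (!!S -> Q); F (S || (S == !Q))}.
F (S || (S == !Q)): α-rule — add F S, F (S == !Q).
T (P || !S): β-rule — branch into T P  //  T !S.
  branch 1 (add T P):
    T (Q || (!P || R)): β-rule — branch into T Q  //  T (!P || R).
      branch 1.1 (add T Q):
        T (!!S -> Q): β-rule — branch into F !!S  //  T Q.
          branch 1.1.1 (add F !!S):
            F !!S: drop double negation, giving F S.
            F (S == !Q): β-rule — branch into T S, F !Q  //  F S, T !Q.
              branch 1.1.1.1 (add T S, F !Q):
                × closes — contains both S and !S.
              branch 1.1.1.2 (add F S, T !Q):
                × closes — contains both Q and !Q.
          branch 1.1.2 (add T Q):
            F (S == !Q): β-rule — branch into T S, F !Q  //  F S, T !Q.
              branch 1.1.2.1 (add T S, F !Q):
                × closes — contains both S and !S.
              branch 1.1.2.2 (add F S, T !Q):
                × closes — contains both Q and !Q.
      branch 1.2 (add T (!P || R)):
        T (!!S -> Q): β-rule — branch into F !!S  //  T Q.
          branch 1.2.1 (add F !!S):
            F !!S: drop double negation, giving F S.
            F (S == !Q): β-rule — branch into T S, F !Q  //  F S, T !Q.
              branch 1.2.1.1 (add T S, F !Q):
                × closes — contains both S and !S.
              branch 1.2.1.2 (add F S, T !Q):
                T (!P || R): β-rule — branch into T !P  //  T R.
                  branch 1.2.1.2.1 (add T !P):
                    × closes — contains both P and !P.
                  branch 1.2.1.2.2 (add T R):
                    ○ open, literals {P=T, Q=F, R=T, S=F}.
          branch 1.2.2 (add T Q):
            F (S == !Q): β-rule — branch into T S, F !Q  //  F S, T !Q.
              branch 1.2.2.1 (add T S, F !Q):
                × closes — contains both S and !S.
              branch 1.2.2.2 (add F S, T !Q):
                × closes — contains both Q and !Q.
  branch 2 (add T !S):
    T (Q || (!P || R)): β-rule — branch into T Q  //  T (!P || R).
      branch 2.1 (add T Q):
        T (!!S -> Q): β-rule — branch into F !!S  //  T Q.
          branch 2.1.1 (add F !!S):
            F !!S: drop double negation, giving F S.
            F (S == !Q): β-rule — branch into T S, F !Q  //  F S, T !Q.
              branch 2.1.1.1 (add T S, F !Q):
                × closes — contains both S and !S.
              branch 2.1.1.2 (add F S, T !Q):
                × closes — contains both Q and !Q.
          branch 2.1.2 (add T Q):
            F (S == !Q): β-rule — branch into T S, F !Q  //  F S, T !Q.
              branch 2.1.2.1 (add T S, F !Q):
                × closes — contains both S and !S.
              branch 2.1.2.2 (add F S, T !Q):
                × closes — contains both Q and !Q.
      branch 2.2 (add T (!P || R)):
        T (!!S -> Q): β-rule — branch into F !!S  //  T Q.
          branch 2.2.1 (add F !!S):
            F !!S: drop double negation, giving F S.
            F (S == !Q): β-rule — branch into T S, F !Q  //  F S, T !Q.
              branch 2.2.1.1 (add T S, F !Q):
                × closes — contains both S and !S.
              branch 2.2.1.2 (add F S, T !Q):
                T (!P || R): β-rule — branch into T !P  //  T R.
                  branch 2.2.1.2.1 (add T !P):
                    ○ open, literals {P=F, Q=F, S=F}.
                  branch 2.2.1.2.2 (add T R):
                    ○ open, literals {Q=F, R=T, S=F}.
          branch 2.2.2 (add T Q):
            F (S == !Q): β-rule — branch into T S, F !Q  //  F S, T !Q.
              branch 2.2.2.1 (add T S, F !Q):
                × closes — contains both S and !S.
              branch 2.2.2.2 (add F S, T !Q):
                × closes — contains both Q and !Q.
15 branches closed, 3 open.
An open branch gives a countermodel: P=T, Q=F, R=T, S=F (unmentioned atoms arbitrary); the premises hold there but the conclusion fails.

No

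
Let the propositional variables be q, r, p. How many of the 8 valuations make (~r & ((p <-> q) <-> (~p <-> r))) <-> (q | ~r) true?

Initial set: {((~r & ((p <-> q) <-> (~p <-> r))) <-> (q | ~r))}.
((~r & ((p <-> q) <-> (~p <-> r))) <-> (q | ~r)): β-rule — branch into (~r & ((p <-> q) <-> (~p <-> r))), (q | ~r)  //  ~(~r & ((p <-> q) <-> (~p <-> r))), ~(q | ~r).
  branch 1 (add (~r & ((p <-> q) <-> (~p <-> r))), (q | ~r)):
    (~r & ((p <-> q) <-> (~p <-> r))): α-rule — add ~r, ((p <-> q) <-> (~p <-> r)).
    (q | ~r): β-rule — branch into q  //  ~r.
      branch 1.1 (add q):
        ((p <-> q) <-> (~p <-> r)): β-rule — branch into (p <-> q), (~p <-> r)  //  ~(p <-> q), ~(~p <-> r).
          branch 1.1.1 (add (p <-> q), (~p <-> r)):
            (p <-> q): β-rule — branch into p, q  //  ~p, ~q.
              branch 1.1.1.1 (add p, q):
                (~p <-> r): β-rule — branch into ~p, r  //  ~~p, ~r.
                  branch 1.1.1.1.1 (add ~p, r):
                    × closes — contains both p and ~p.
                  branch 1.1.1.1.2 (add ~~p, ~r):
                    ○ open, literals {p=1, q=1, r=0}.
              branch 1.1.1.2 (add ~p, ~q):
                × closes — contains both q and ~q.
          branch 1.1.2 (add ~(p <-> q), ~(~p <-> r)):
            ~(p <-> q): β-rule — branch into p, ~q  //  ~p, q.
              branch 1.1.2.1 (add p, ~q):
                × closes — contains both q and ~q.
              branch 1.1.2.2 (add ~p, q):
                ~(~p <-> r): β-rule — branch into ~p, ~r  //  ~~p, r.
                  branch 1.1.2.2.1 (add ~p, ~r):
                    ○ open, literals {p=0, q=1, r=0}.
                  branch 1.1.2.2.2 (add ~~p, r):
                    × closes — contains both p and ~p.
      branch 1.2 (add ~r):
        ((p <-> q) <-> (~p <-> r)): β-rule — branch into (p <-> q), (~p <-> r)  //  ~(p <-> q), ~(~p <-> r).
          branch 1.2.1 (add (p <-> q), (~p <-> r)):
            (p <-> q): β-rule — branch into p, q  //  ~p, ~q.
              branch 1.2.1.1 (add p, q):
                (~p <-> r): β-rule — branch into ~p, r  //  ~~p, ~r.
                  branch 1.2.1.1.1 (add ~p, r):
                    × closes — contains both p and ~p.
                  branch 1.2.1.1.2 (add ~~p, ~r):
                    ○ open, literals {p=1, q=1, r=0}.
              branch 1.2.1.2 (add ~p, ~q):
                (~p <-> r): β-rule — branch into ~p, r  //  ~~p, ~r.
                  branch 1.2.1.2.1 (add ~p, r):
                    × closes — contains both r and ~r.
                  branch 1.2.1.2.2 (add ~~p, ~r):
                    × closes — contains both p and ~p.
          branch 1.2.2 (add ~(p <-> q), ~(~p <-> r)):
            ~(p <-> q): β-rule — branch into p, ~q  //  ~p, q.
              branch 1.2.2.1 (add p, ~q):
                ~(~p <-> r): β-rule — branch into ~p, ~r  //  ~~p, r.
                  branch 1.2.2.1.1 (add ~p, ~r):
                    × closes — contains both p and ~p.
                  branch 1.2.2.1.2 (add ~~p, r):
                    × closes — contains both r and ~r.
              branch 1.2.2.2 (add ~p, q):
                ~(~p <-> r): β-rule — branch into ~p, ~r  //  ~~p, r.
                  branch 1.2.2.2.1 (add ~p, ~r):
                    ○ open, literals {p=0, q=1, r=0}.
                  branch 1.2.2.2.2 (add ~~p, r):
                    × closes — contains both p and ~p.
  branch 2 (add ~(~r & ((p <-> q) <-> (~p <-> r))), ~(q | ~r)):
    ~(q | ~r): α-rule — add ~q, ~~r.
    ~(~r & ((p <-> q) <-> (~p <-> r))): β-rule — branch into ~~r  //  ~((p <-> q) <-> (~p <-> r)).
      branch 2.1 (add ~~r):
        ○ open, literals {q=0, r=1}.
      branch 2.2 (add ~((p <-> q) <-> (~p <-> r))):
        ~((p <-> q) <-> (~p <-> r)): β-rule — branch into (p <-> q), ~(~p <-> r)  //  ~(p <-> q), (~p <-> r).
          branch 2.2.1 (add (p <-> q), ~(~p <-> r)):
            (p <-> q): β-rule — branch into p, q  //  ~p, ~q.
              branch 2.2.1.1 (add p, q):
                × closes — contains both q and ~q.
              branch 2.2.1.2 (add ~p, ~q):
                ~(~p <-> r): β-rule — branch into ~p, ~r  //  ~~p, r.
                  branch 2.2.1.2.1 (add ~p, ~r):
                    × closes — contains both r and ~r.
                  branch 2.2.1.2.2 (add ~~p, r):
                    × closes — contains both p and ~p.
          branch 2.2.2 (add ~(p <-> q), (~p <-> r)):
            ~(p <-> q): β-rule — branch into p, ~q  //  ~p, q.
              branch 2.2.2.1 (add p, ~q):
                (~p <-> r): β-rule — branch into ~p, r  //  ~~p, ~r.
                  branch 2.2.2.1.1 (add ~p, r):
                    × closes — contains both p and ~p.
                  branch 2.2.2.1.2 (add ~~p, ~r):
                    × closes — contains both r and ~r.
              branch 2.2.2.2 (add ~p, q):
                × closes — contains both q and ~q.
16 branches closed, 5 open.
Each open branch fixes some atoms; the unmentioned ones are free. Counting distinct full assignments: branch {p=1, q=1, r=0} (none free) contributes 1 new; branch {p=0, q=1, r=0} (none free) contributes 1 new; branch {p=1, q=1, r=0} (none free) contributes 0 new; branch {p=0, q=1, r=0} (none free) contributes 0 new; branch {q=0, r=1} (p) contributes 2 new. Total: 4.

4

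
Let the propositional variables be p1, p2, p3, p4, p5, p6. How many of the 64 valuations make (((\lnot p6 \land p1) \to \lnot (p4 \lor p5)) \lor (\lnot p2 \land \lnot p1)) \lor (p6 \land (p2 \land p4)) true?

52

Initial set: {((((\lnot p6 \land p1) \to \lnot (p4 \lor p5)) \lor (\lnot p2 \land \lnot p1)) \lor (p6 \land (p2 \land p4)))}.
((((\lnot p6 \land p1) \to \lnot (p4 \lor p5)) \lor (\lnot p2 \land \lnot p1)) \lor (p6 \land (p2 \land p4))): β-rule — branch into (((\lnot p6 \land p1) \to \lnot (p4 \lor p5)) \lor (\lnot p2 \land \lnot p1))  //  (p6 \land (p2 \land p4)).
  branch 1 (add (((\lnot p6 \land p1) \to \lnot (p4 \lor p5)) \lor (\lnot p2 \land \lnot p1))):
    (((\lnot p6 \land p1) \to \lnot (p4 \lor p5)) \lor (\lnot p2 \land \lnot p1)): β-rule — branch into ((\lnot p6 \land p1) \to \lnot (p4 \lor p5))  //  (\lnot p2 \land \lnot p1).
      branch 1.1 (add ((\lnot p6 \land p1) \to \lnot (p4 \lor p5))):
        ((\lnot p6 \land p1) \to \lnot (p4 \lor p5)): β-rule — branch into \lnot (\lnot p6 \land p1)  //  \lnot (p4 \lor p5).
          branch 1.1.1 (add \lnot (\lnot p6 \land p1)):
            \lnot (\lnot p6 \land p1): β-rule — branch into \lnot \lnot p6  //  \lnot p1.
              branch 1.1.1.1 (add \lnot \lnot p6):
                ○ open, literals {p6=true}.
              branch 1.1.1.2 (add \lnot p1):
                ○ open, literals {p1=false}.
          branch 1.1.2 (add \lnot (p4 \lor p5)):
            \lnot (p4 \lor p5): α-rule — add \lnot p4, \lnot p5.
            ○ open, literals {p4=false, p5=false}.
      branch 1.2 (add (\lnot p2 \land \lnot p1)):
        (\lnot p2 \land \lnot p1): α-rule — add \lnot p2, \lnot p1.
        ○ open, literals {p1=false, p2=false}.
  branch 2 (add (p6 \land (p2 \land p4))):
    (p6 \land (p2 \land p4)): α-rule — add p6, (p2 \land p4).
    (p2 \land p4): α-rule — add p2, p4.
    ○ open, literals {p2=true, p4=true, p6=true}.
0 branches closed, 5 open.
Each open branch fixes some atoms; the unmentioned ones are free. Counting distinct full assignments: branch {p6=true} (p1, p2, p3, p4, p5) contributes 32 new; branch {p1=false} (p2, p3, p4, p5, p6) contributes 16 new; branch {p4=false, p5=false} (p1, p2, p3, p6) contributes 4 new; branch {p1=false, p2=false} (p3, p4, p5, p6) contributes 0 new; branch {p2=true, p4=true, p6=true} (p1, p3, p5) contributes 0 new. Total: 52.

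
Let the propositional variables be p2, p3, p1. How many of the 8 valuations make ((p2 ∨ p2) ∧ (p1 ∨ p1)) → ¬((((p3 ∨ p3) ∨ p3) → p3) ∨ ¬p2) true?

6

Initial set: {(((p2 ∨ p2) ∧ (p1 ∨ p1)) → ¬((((p3 ∨ p3) ∨ p3) → p3) ∨ ¬p2))}.
(((p2 ∨ p2) ∧ (p1 ∨ p1)) → ¬((((p3 ∨ p3) ∨ p3) → p3) ∨ ¬p2)): β-rule — branch into ¬((p2 ∨ p2) ∧ (p1 ∨ p1))  //  ¬((((p3 ∨ p3) ∨ p3) → p3) ∨ ¬p2).
  branch 1 (add ¬((p2 ∨ p2) ∧ (p1 ∨ p1))):
    ¬((p2 ∨ p2) ∧ (p1 ∨ p1)): β-rule — branch into ¬(p2 ∨ p2)  //  ¬(p1 ∨ p1).
      branch 1.1 (add ¬(p2 ∨ p2)):
        ¬(p2 ∨ p2): α-rule — add ¬p2, ¬p2.
        ○ open, literals {p2=false}.
      branch 1.2 (add ¬(p1 ∨ p1)):
        ¬(p1 ∨ p1): α-rule — add ¬p1, ¬p1.
        ○ open, literals {p1=false}.
  branch 2 (add ¬((((p3 ∨ p3) ∨ p3) → p3) ∨ ¬p2)):
    ¬((((p3 ∨ p3) ∨ p3) → p3) ∨ ¬p2): α-rule — add ¬(((p3 ∨ p3) ∨ p3) → p3), ¬¬p2.
    ¬(((p3 ∨ p3) ∨ p3) → p3): α-rule — add ((p3 ∨ p3) ∨ p3), ¬p3.
    ((p3 ∨ p3) ∨ p3): β-rule — branch into (p3 ∨ p3)  //  p3.
      branch 2.1 (add (p3 ∨ p3)):
        (p3 ∨ p3): β-rule — branch into p3  //  p3.
          branch 2.1.1 (add p3):
            × closes — contains both p3 and ¬p3.
          branch 2.1.2 (add p3):
            × closes — contains both p3 and ¬p3.
      branch 2.2 (add p3):
        × closes — contains both p3 and ¬p3.
3 branches closed, 2 open.
Each open branch fixes some atoms; the unmentioned ones are free. Counting distinct full assignments: branch {p2=false} (p3, p1) contributes 4 new; branch {p1=false} (p2, p3) contributes 2 new. Total: 6.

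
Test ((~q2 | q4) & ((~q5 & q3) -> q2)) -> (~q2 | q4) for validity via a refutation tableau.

Assume the negation and expand:
Initial set: {~(((~q2 | q4) & ((~q5 & q3) -> q2)) -> (~q2 | q4))}.
~(((~q2 | q4) & ((~q5 & q3) -> q2)) -> (~q2 | q4)): α-rule — add ((~q2 | q4) & ((~q5 & q3) -> q2)), ~(~q2 | q4).
((~q2 | q4) & ((~q5 & q3) -> q2)): α-rule — add (~q2 | q4), ((~q5 & q3) -> q2).
~(~q2 | q4): α-rule — add ~~q2, ~q4.
(~q2 | q4): β-rule — branch into ~q2  //  q4.
  branch 1 (add ~q2):
    × closes — contains both q2 and ~q2.
  branch 2 (add q4):
    × closes — contains both q4 and ~q4.
All 2 branches close.
Every branch closed, so the negation is unsatisfiable and the formula is valid.

Valid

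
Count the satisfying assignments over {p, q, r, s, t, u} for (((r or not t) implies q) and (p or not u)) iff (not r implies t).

Initial set: {T ((((r or not t) implies q) and (p or not u)) iff (not r implies t))}.
T ((((r or not t) implies q) and (p or not u)) iff (not r implies t)): β-rule — branch into T (((r or not t) implies q) and (p or not u)), T (not r implies t)  //  F (((r or not t) implies q) and (p or not u)), F (not r implies t).
  branch 1 (add T (((r or not t) implies q) and (p or not u)), T (not r implies t)):
    T (((r or not t) implies q) and (p or not u)): α-rule — add T ((r or not t) implies q), T (p or not u).
    T (not r implies t): β-rule — branch into F not r  //  T t.
      branch 1.1 (add F not r):
        T ((r or not t) implies q): β-rule — branch into F (r or not t)  //  T q.
          branch 1.1.1 (add F (r or not t)):
            F (r or not t): α-rule — add F r, F not t.
            × closes — contains both r and not r.
          branch 1.1.2 (add T q):
            T (p or not u): β-rule — branch into T p  //  T not u.
              branch 1.1.2.1 (add T p):
                ○ open, literals {p=1, q=1, r=1}.
              branch 1.1.2.2 (add T not u):
                ○ open, literals {q=1, r=1, u=0}.
      branch 1.2 (add T t):
        T ((r or not t) implies q): β-rule — branch into F (r or not t)  //  T q.
          branch 1.2.1 (add F (r or not t)):
            F (r or not t): α-rule — add F r, F not t.
            T (p or not u): β-rule — branch into T p  //  T not u.
              branch 1.2.1.1 (add T p):
                ○ open, literals {p=1, r=0, t=1}.
              branch 1.2.1.2 (add T not u):
                ○ open, literals {r=0, t=1, u=0}.
          branch 1.2.2 (add T q):
            T (p or not u): β-rule — branch into T p  //  T not u.
              branch 1.2.2.1 (add T p):
                ○ open, literals {p=1, q=1, t=1}.
              branch 1.2.2.2 (add T not u):
                ○ open, literals {q=1, t=1, u=0}.
  branch 2 (add F (((r or not t) implies q) and (p or not u)), F (not r implies t)):
    F (not r implies t): α-rule — add T not r, F t.
    F (((r or not t) implies q) and (p or not u)): β-rule — branch into F ((r or not t) implies q)  //  F (p or not u).
      branch 2.1 (add F ((r or not t) implies q)):
        F ((r or not t) implies q): α-rule — add T (r or not t), F q.
        T (r or not t): β-rule — branch into T r  //  T not t.
          branch 2.1.1 (add T r):
            × closes — contains both r and not r.
          branch 2.1.2 (add T not t):
            ○ open, literals {q=0, r=0, t=0}.
      branch 2.2 (add F (p or not u)):
        F (p or not u): α-rule — add F p, F not u.
        ○ open, literals {p=0, r=0, t=0, u=1}.
2 branches closed, 8 open.
Each open branch fixes some atoms; the unmentioned ones are free. Counting distinct full assignments: branch {p=1, q=1, r=1} (s, t, u) contributes 8 new; branch {q=1, r=1, u=0} (p, s, t) contributes 4 new; branch {p=1, r=0, t=1} (q, s, u) contributes 8 new; branch {r=0, t=1, u=0} (p, q, s) contributes 4 new; branch {p=1, q=1, t=1} (r, s, u) contributes 0 new; branch {q=1, t=1, u=0} (p, r, s) contributes 0 new; branch {q=0, r=0, t=0} (p, s, u) contributes 8 new; branch {p=0, r=0, t=0, u=1} (q, s) contributes 2 new. Total: 34.

34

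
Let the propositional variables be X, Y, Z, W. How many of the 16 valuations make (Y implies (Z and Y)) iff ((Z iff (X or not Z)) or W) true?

10

Initial set: {((Y implies (Z and Y)) iff ((Z iff (X or not Z)) or W))}.
((Y implies (Z and Y)) iff ((Z iff (X or not Z)) or W)): β-rule — branch into (Y implies (Z and Y)), ((Z iff (X or not Z)) or W)  //  not (Y implies (Z and Y)), not ((Z iff (X or not Z)) or W).
  branch 1 (add (Y implies (Z and Y)), ((Z iff (X or not Z)) or W)):
    (Y implies (Z and Y)): β-rule — branch into not Y  //  (Z and Y).
      branch 1.1 (add not Y):
        ((Z iff (X or not Z)) or W): β-rule — branch into (Z iff (X or not Z))  //  W.
          branch 1.1.1 (add (Z iff (X or not Z))):
            (Z iff (X or not Z)): β-rule — branch into Z, (X or not Z)  //  not Z, not (X or not Z).
              branch 1.1.1.1 (add Z, (X or not Z)):
                (X or not Z): β-rule — branch into X  //  not Z.
                  branch 1.1.1.1.1 (add X):
                    ○ open, literals {X=T, Y=F, Z=T}.
                  branch 1.1.1.1.2 (add not Z):
                    × closes — contains both Z and not Z.
              branch 1.1.1.2 (add not Z, not (X or not Z)):
                not (X or not Z): α-rule — add not X, not not Z.
                × closes — contains both Z and not Z.
          branch 1.1.2 (add W):
            ○ open, literals {W=T, Y=F}.
      branch 1.2 (add (Z and Y)):
        (Z and Y): α-rule — add Z, Y.
        ((Z iff (X or not Z)) or W): β-rule — branch into (Z iff (X or not Z))  //  W.
          branch 1.2.1 (add (Z iff (X or not Z))):
            (Z iff (X or not Z)): β-rule — branch into Z, (X or not Z)  //  not Z, not (X or not Z).
              branch 1.2.1.1 (add Z, (X or not Z)):
                (X or not Z): β-rule — branch into X  //  not Z.
                  branch 1.2.1.1.1 (add X):
                    ○ open, literals {X=T, Y=T, Z=T}.
                  branch 1.2.1.1.2 (add not Z):
                    × closes — contains both Z and not Z.
              branch 1.2.1.2 (add not Z, not (X or not Z)):
                × closes — contains both Z and not Z.
          branch 1.2.2 (add W):
            ○ open, literals {W=T, Y=T, Z=T}.
  branch 2 (add not (Y implies (Z and Y)), not ((Z iff (X or not Z)) or W)):
    not (Y implies (Z and Y)): α-rule — add Y, not (Z and Y).
    not ((Z iff (X or not Z)) or W): α-rule — add not (Z iff (X or not Z)), not W.
    not (Z and Y): β-rule — branch into not Z  //  not Y.
      branch 2.1 (add not Z):
        not (Z iff (X or not Z)): β-rule — branch into Z, not (X or not Z)  //  not Z, (X or not Z).
          branch 2.1.1 (add Z, not (X or not Z)):
            × closes — contains both Z and not Z.
          branch 2.1.2 (add not Z, (X or not Z)):
            (X or not Z): β-rule — branch into X  //  not Z.
              branch 2.1.2.1 (add X):
                ○ open, literals {W=F, X=T, Y=T, Z=F}.
              branch 2.1.2.2 (add not Z):
                ○ open, literals {W=F, Y=T, Z=F}.
      branch 2.2 (add not Y):
        × closes — contains both Y and not Y.
6 branches closed, 6 open.
Each open branch fixes some atoms; the unmentioned ones are free. Counting distinct full assignments: branch {X=T, Y=F, Z=T} (W) contributes 2 new; branch {W=T, Y=F} (X, Z) contributes 3 new; branch {X=T, Y=T, Z=T} (W) contributes 2 new; branch {W=T, Y=T, Z=T} (X) contributes 1 new; branch {W=F, X=T, Y=T, Z=F} (none free) contributes 1 new; branch {W=F, Y=T, Z=F} (X) contributes 1 new. Total: 10.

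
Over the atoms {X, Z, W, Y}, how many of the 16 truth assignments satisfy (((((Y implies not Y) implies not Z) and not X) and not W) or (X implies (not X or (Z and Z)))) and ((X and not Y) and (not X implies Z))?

Initial set: {((((((Y implies not Y) implies not Z) and not X) and not W) or (X implies (not X or (Z and Z)))) and ((X and not Y) and (not X implies Z)))}.
((((((Y implies not Y) implies not Z) and not X) and not W) or (X implies (not X or (Z and Z)))) and ((X and not Y) and (not X implies Z))): α-rule — add (((((Y implies not Y) implies not Z) and not X) and not W) or (X implies (not X or (Z and Z)))), ((X and not Y) and (not X implies Z)).
((X and not Y) and (not X implies Z)): α-rule — add (X and not Y), (not X implies Z).
(X and not Y): α-rule — add X, not Y.
(((((Y implies not Y) implies not Z) and not X) and not W) or (X implies (not X or (Z and Z)))): β-rule — branch into ((((Y implies not Y) implies not Z) and not X) and not W)  //  (X implies (not X or (Z and Z))).
  branch 1 (add ((((Y implies not Y) implies not Z) and not X) and not W)):
    ((((Y implies not Y) implies not Z) and not X) and not W): α-rule — add (((Y implies not Y) implies not Z) and not X), not W.
    (((Y implies not Y) implies not Z) and not X): α-rule — add ((Y implies not Y) implies not Z), not X.
    × closes — contains both X and not X.
  branch 2 (add (X implies (not X or (Z and Z)))):
    (not X implies Z): β-rule — branch into not not X  //  Z.
      branch 2.1 (add not not X):
        (X implies (not X or (Z and Z))): β-rule — branch into not X  //  (not X or (Z and Z)).
          branch 2.1.1 (add not X):
            × closes — contains both X and not X.
          branch 2.1.2 (add (not X or (Z and Z))):
            (not X or (Z and Z)): β-rule — branch into not X  //  (Z and Z).
              branch 2.1.2.1 (add not X):
                × closes — contains both X and not X.
              branch 2.1.2.2 (add (Z and Z)):
                (Z and Z): α-rule — add Z, Z.
                ○ open, literals {X=T, Y=F, Z=T}.
      branch 2.2 (add Z):
        (X implies (not X or (Z and Z))): β-rule — branch into not X  //  (not X or (Z and Z)).
          branch 2.2.1 (add not X):
            × closes — contains both X and not X.
          branch 2.2.2 (add (not X or (Z and Z))):
            (not X or (Z and Z)): β-rule — branch into not X  //  (Z and Z).
              branch 2.2.2.1 (add not X):
                × closes — contains both X and not X.
              branch 2.2.2.2 (add (Z and Z)):
                (Z and Z): α-rule — add Z, Z.
                ○ open, literals {X=T, Y=F, Z=T}.
5 branches closed, 2 open.
Each open branch fixes some atoms; the unmentioned ones are free. Counting distinct full assignments: branch {X=T, Y=F, Z=T} (W) contributes 2 new; branch {X=T, Y=F, Z=T} (W) contributes 0 new. Total: 2.

2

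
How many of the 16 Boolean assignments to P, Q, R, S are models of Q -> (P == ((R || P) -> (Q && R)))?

10

Initial set: {(Q -> (P == ((R || P) -> (Q && R))))}.
(Q -> (P == ((R || P) -> (Q && R)))): β-rule — branch into !Q  //  (P == ((R || P) -> (Q && R))).
  branch 1 (add !Q):
    ○ open, literals {Q=0}.
  branch 2 (add (P == ((R || P) -> (Q && R)))):
    (P == ((R || P) -> (Q && R))): β-rule — branch into P, ((R || P) -> (Q && R))  //  !P, !((R || P) -> (Q && R)).
      branch 2.1 (add P, ((R || P) -> (Q && R))):
        ((R || P) -> (Q && R)): β-rule — branch into !(R || P)  //  (Q && R).
          branch 2.1.1 (add !(R || P)):
            !(R || P): α-rule — add !R, !P.
            × closes — contains both P and !P.
          branch 2.1.2 (add (Q && R)):
            (Q && R): α-rule — add Q, R.
            ○ open, literals {P=1, Q=1, R=1}.
      branch 2.2 (add !P, !((R || P) -> (Q && R))):
        !((R || P) -> (Q && R)): α-rule — add (R || P), !(Q && R).
        (R || P): β-rule — branch into R  //  P.
          branch 2.2.1 (add R):
            !(Q && R): β-rule — branch into !Q  //  !R.
              branch 2.2.1.1 (add !Q):
                ○ open, literals {P=0, Q=0, R=1}.
              branch 2.2.1.2 (add !R):
                × closes — contains both R and !R.
          branch 2.2.2 (add P):
            × closes — contains both P and !P.
3 branches closed, 3 open.
Each open branch fixes some atoms; the unmentioned ones are free. Counting distinct full assignments: branch {Q=0} (P, R, S) contributes 8 new; branch {P=1, Q=1, R=1} (S) contributes 2 new; branch {P=0, Q=0, R=1} (S) contributes 0 new. Total: 10.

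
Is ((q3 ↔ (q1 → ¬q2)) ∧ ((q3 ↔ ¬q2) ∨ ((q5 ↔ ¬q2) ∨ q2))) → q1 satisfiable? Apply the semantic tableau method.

Satisfiable

Initial set: {(((q3 ↔ (q1 → ¬q2)) ∧ ((q3 ↔ ¬q2) ∨ ((q5 ↔ ¬q2) ∨ q2))) → q1)}.
(((q3 ↔ (q1 → ¬q2)) ∧ ((q3 ↔ ¬q2) ∨ ((q5 ↔ ¬q2) ∨ q2))) → q1): β-rule — branch into ¬((q3 ↔ (q1 → ¬q2)) ∧ ((q3 ↔ ¬q2) ∨ ((q5 ↔ ¬q2) ∨ q2)))  //  q1.
  branch 1 (add ¬((q3 ↔ (q1 → ¬q2)) ∧ ((q3 ↔ ¬q2) ∨ ((q5 ↔ ¬q2) ∨ q2)))):
    ¬((q3 ↔ (q1 → ¬q2)) ∧ ((q3 ↔ ¬q2) ∨ ((q5 ↔ ¬q2) ∨ q2))): β-rule — branch into ¬(q3 ↔ (q1 → ¬q2))  //  ¬((q3 ↔ ¬q2) ∨ ((q5 ↔ ¬q2) ∨ q2)).
      branch 1.1 (add ¬(q3 ↔ (q1 → ¬q2))):
        ¬(q3 ↔ (q1 → ¬q2)): β-rule — branch into q3, ¬(q1 → ¬q2)  //  ¬q3, (q1 → ¬q2).
          branch 1.1.1 (add q3, ¬(q1 → ¬q2)):
            ¬(q1 → ¬q2): α-rule — add q1, ¬¬q2.
            ○ open, literals {q1=T, q2=T, q3=T}.
          branch 1.1.2 (add ¬q3, (q1 → ¬q2)):
            (q1 → ¬q2): β-rule — branch into ¬q1  //  ¬q2.
              branch 1.1.2.1 (add ¬q1):
                ○ open, literals {q1=F, q3=F}.
              branch 1.1.2.2 (add ¬q2):
                ○ open, literals {q2=F, q3=F}.
      branch 1.2 (add ¬((q3 ↔ ¬q2) ∨ ((q5 ↔ ¬q2) ∨ q2))):
        ¬((q3 ↔ ¬q2) ∨ ((q5 ↔ ¬q2) ∨ q2)): α-rule — add ¬(q3 ↔ ¬q2), ¬((q5 ↔ ¬q2) ∨ q2).
        ¬((q5 ↔ ¬q2) ∨ q2): α-rule — add ¬(q5 ↔ ¬q2), ¬q2.
        ¬(q3 ↔ ¬q2): β-rule — branch into q3, ¬¬q2  //  ¬q3, ¬q2.
          branch 1.2.1 (add q3, ¬¬q2):
            × closes — contains both q2 and ¬q2.
          branch 1.2.2 (add ¬q3, ¬q2):
            ¬(q5 ↔ ¬q2): β-rule — branch into q5, ¬¬q2  //  ¬q5, ¬q2.
              branch 1.2.2.1 (add q5, ¬¬q2):
                × closes — contains both q2 and ¬q2.
              branch 1.2.2.2 (add ¬q5, ¬q2):
                ○ open, literals {q2=F, q3=F, q5=F}.
  branch 2 (add q1):
    ○ open, literals {q1=T}.
2 branches closed, 5 open.
An open branch gives a satisfying assignment: q1=T, q2=T, q3=T.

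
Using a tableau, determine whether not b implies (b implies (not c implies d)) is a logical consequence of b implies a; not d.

Initial set: {T (b implies a); T not d; F (not b implies (b implies (not c implies d)))}.
F (not b implies (b implies (not c implies d))): α-rule — add T not b, F (b implies (not c implies d)).
F (b implies (not c implies d)): α-rule — add T b, F (not c implies d).
× closes — contains both b and not b.
All 1 branch closes.
Every branch closed, so the premises entail the conclusion.

Yes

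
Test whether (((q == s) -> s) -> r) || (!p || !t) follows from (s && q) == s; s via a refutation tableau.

Initial set: {((s && q) == s); s; !((((q == s) -> s) -> r) || (!p || !t))}.
!((((q == s) -> s) -> r) || (!p || !t)): α-rule — add !(((q == s) -> s) -> r), !(!p || !t).
!(((q == s) -> s) -> r): α-rule — add ((q == s) -> s), !r.
!(!p || !t): α-rule — add !!p, !!t.
((s && q) == s): β-rule — branch into (s && q), s  //  !(s && q), !s.
  branch 1 (add (s && q), s):
    (s && q): α-rule — add s, q.
    ((q == s) -> s): β-rule — branch into !(q == s)  //  s.
      branch 1.1 (add !(q == s)):
        !(q == s): β-rule — branch into q, !s  //  !q, s.
          branch 1.1.1 (add q, !s):
            × closes — contains both s and !s.
          branch 1.1.2 (add !q, s):
            × closes — contains both q and !q.
      branch 1.2 (add s):
        ○ open, literals {p=1, q=1, r=0, s=1, t=1}.
  branch 2 (add !(s && q), !s):
    × closes — contains both s and !s.
3 branches closed, 1 open.
An open branch gives a countermodel: p=1, q=1, r=0, s=1, t=1 (unmentioned atoms arbitrary); the premises hold there but the conclusion fails.

No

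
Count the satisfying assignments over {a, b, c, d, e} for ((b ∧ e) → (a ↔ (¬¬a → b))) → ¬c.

18

Initial set: {(((b ∧ e) → (a ↔ (¬¬a → b))) → ¬c)}.
(((b ∧ e) → (a ↔ (¬¬a → b))) → ¬c): β-rule — branch into ¬((b ∧ e) → (a ↔ (¬¬a → b)))  //  ¬c.
  branch 1 (add ¬((b ∧ e) → (a ↔ (¬¬a → b)))):
    ¬((b ∧ e) → (a ↔ (¬¬a → b))): α-rule — add (b ∧ e), ¬(a ↔ (¬¬a → b)).
    (b ∧ e): α-rule — add b, e.
    ¬(a ↔ (¬¬a → b)): β-rule — branch into a, ¬(¬¬a → b)  //  ¬a, (¬¬a → b).
      branch 1.1 (add a, ¬(¬¬a → b)):
        ¬(¬¬a → b): α-rule — add ¬¬a, ¬b.
        × closes — contains both b and ¬b.
      branch 1.2 (add ¬a, (¬¬a → b)):
        (¬¬a → b): β-rule — branch into ¬¬¬a  //  b.
          branch 1.2.1 (add ¬¬¬a):
            ¬¬¬a: drop double negation, giving ¬a.
            ○ open, literals {a=false, b=true, e=true}.
          branch 1.2.2 (add b):
            ○ open, literals {a=false, b=true, e=true}.
  branch 2 (add ¬c):
    ○ open, literals {c=false}.
1 branch closed, 3 open.
Each open branch fixes some atoms; the unmentioned ones are free. Counting distinct full assignments: branch {a=false, b=true, e=true} (c, d) contributes 4 new; branch {a=false, b=true, e=true} (c, d) contributes 0 new; branch {c=false} (a, b, d, e) contributes 14 new. Total: 18.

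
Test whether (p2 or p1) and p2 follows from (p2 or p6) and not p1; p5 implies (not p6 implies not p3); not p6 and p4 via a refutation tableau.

Yes

Initial set: {T ((p2 or p6) and not p1); T (p5 implies (not p6 implies not p3)); T (not p6 and p4); F ((p2 or p1) and p2)}.
T ((p2 or p6) and not p1): α-rule — add T (p2 or p6), T not p1.
T (not p6 and p4): α-rule — add T not p6, T p4.
T (p5 implies (not p6 implies not p3)): β-rule — branch into F p5  //  T (not p6 implies not p3).
  branch 1 (add F p5):
    F ((p2 or p1) and p2): β-rule — branch into F (p2 or p1)  //  F p2.
      branch 1.1 (add F (p2 or p1)):
        F (p2 or p1): α-rule — add F p2, F p1.
        T (p2 or p6): β-rule — branch into T p2  //  T p6.
          branch 1.1.1 (add T p2):
            × closes — contains both p2 and not p2.
          branch 1.1.2 (add T p6):
            × closes — contains both p6 and not p6.
      branch 1.2 (add F p2):
        T (p2 or p6): β-rule — branch into T p2  //  T p6.
          branch 1.2.1 (add T p2):
            × closes — contains both p2 and not p2.
          branch 1.2.2 (add T p6):
            × closes — contains both p6 and not p6.
  branch 2 (add T (not p6 implies not p3)):
    F ((p2 or p1) and p2): β-rule — branch into F (p2 or p1)  //  F p2.
      branch 2.1 (add F (p2 or p1)):
        F (p2 or p1): α-rule — add F p2, F p1.
        T (p2 or p6): β-rule — branch into T p2  //  T p6.
          branch 2.1.1 (add T p2):
            × closes — contains both p2 and not p2.
          branch 2.1.2 (add T p6):
            × closes — contains both p6 and not p6.
      branch 2.2 (add F p2):
        T (p2 or p6): β-rule — branch into T p2  //  T p6.
          branch 2.2.1 (add T p2):
            × closes — contains both p2 and not p2.
          branch 2.2.2 (add T p6):
            × closes — contains both p6 and not p6.
All 8 branches close.
Every branch closed, so the premises entail the conclusion.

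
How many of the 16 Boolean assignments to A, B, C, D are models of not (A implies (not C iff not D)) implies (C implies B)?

15

Initial set: {(not (A implies (not C iff not D)) implies (C implies B))}.
(not (A implies (not C iff not D)) implies (C implies B)): β-rule — branch into not not (A implies (not C iff not D))  //  (C implies B).
  branch 1 (add not not (A implies (not C iff not D))):
    not not (A implies (not C iff not D)): β-rule — branch into not A  //  (not C iff not D).
      branch 1.1 (add not A):
        ○ open, literals {A=0}.
      branch 1.2 (add (not C iff not D)):
        (not C iff not D): β-rule — branch into not C, not D  //  not not C, not not D.
          branch 1.2.1 (add not C, not D):
            ○ open, literals {C=0, D=0}.
          branch 1.2.2 (add not not C, not not D):
            ○ open, literals {C=1, D=1}.
  branch 2 (add (C implies B)):
    (C implies B): β-rule — branch into not C  //  B.
      branch 2.1 (add not C):
        ○ open, literals {C=0}.
      branch 2.2 (add B):
        ○ open, literals {B=1}.
0 branches closed, 5 open.
Each open branch fixes some atoms; the unmentioned ones are free. Counting distinct full assignments: branch {A=0} (B, C, D) contributes 8 new; branch {C=0, D=0} (A, B) contributes 2 new; branch {C=1, D=1} (A, B) contributes 2 new; branch {C=0} (A, B, D) contributes 2 new; branch {B=1} (A, C, D) contributes 1 new. Total: 15.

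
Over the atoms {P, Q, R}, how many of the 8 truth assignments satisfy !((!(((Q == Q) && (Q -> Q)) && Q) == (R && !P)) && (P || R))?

5

Initial set: {!((!(((Q == Q) && (Q -> Q)) && Q) == (R && !P)) && (P || R))}.
!((!(((Q == Q) && (Q -> Q)) && Q) == (R && !P)) && (P || R)): β-rule — branch into !(!(((Q == Q) && (Q -> Q)) && Q) == (R && !P))  //  !(P || R).
  branch 1 (add !(!(((Q == Q) && (Q -> Q)) && Q) == (R && !P))):
    !(!(((Q == Q) && (Q -> Q)) && Q) == (R && !P)): β-rule — branch into !(((Q == Q) && (Q -> Q)) && Q), !(R && !P)  //  !!(((Q == Q) && (Q -> Q)) && Q), (R && !P).
      branch 1.1 (add !(((Q == Q) && (Q -> Q)) && Q), !(R && !P)):
        !(((Q == Q) && (Q -> Q)) && Q): β-rule — branch into !((Q == Q) && (Q -> Q))  //  !Q.
          branch 1.1.1 (add !((Q == Q) && (Q -> Q))):
            !(R && !P): β-rule — branch into !R  //  !!P.
              branch 1.1.1.1 (add !R):
                !((Q == Q) && (Q -> Q)): β-rule — branch into !(Q == Q)  //  !(Q -> Q).
                  branch 1.1.1.1.1 (add !(Q == Q)):
                    !(Q == Q): β-rule — branch into Q, !Q  //  !Q, Q.
                      branch 1.1.1.1.1.1 (add Q, !Q):
                        × closes — contains both Q and !Q.
                      branch 1.1.1.1.1.2 (add !Q, Q):
                        × closes — contains both Q and !Q.
                  branch 1.1.1.1.2 (add !(Q -> Q)):
                    !(Q -> Q): α-rule — add Q, !Q.
                    × closes — contains both Q and !Q.
              branch 1.1.1.2 (add !!P):
                !((Q == Q) && (Q -> Q)): β-rule — branch into !(Q == Q)  //  !(Q -> Q).
                  branch 1.1.1.2.1 (add !(Q == Q)):
                    !(Q == Q): β-rule — branch into Q, !Q  //  !Q, Q.
                      branch 1.1.1.2.1.1 (add Q, !Q):
                        × closes — contains both Q and !Q.
                      branch 1.1.1.2.1.2 (add !Q, Q):
                        × closes — contains both Q and !Q.
                  branch 1.1.1.2.2 (add !(Q -> Q)):
                    !(Q -> Q): α-rule — add Q, !Q.
                    × closes — contains both Q and !Q.
          branch 1.1.2 (add !Q):
            !(R && !P): β-rule — branch into !R  //  !!P.
              branch 1.1.2.1 (add !R):
                ○ open, literals {Q=0, R=0}.
              branch 1.1.2.2 (add !!P):
                ○ open, literals {P=1, Q=0}.
      branch 1.2 (add !!(((Q == Q) && (Q -> Q)) && Q), (R && !P)):
        !!(((Q == Q) && (Q -> Q)) && Q): α-rule — add ((Q == Q) && (Q -> Q)), Q.
        (R && !P): α-rule — add R, !P.
        ((Q == Q) && (Q -> Q)): α-rule — add (Q == Q), (Q -> Q).
        (Q == Q): β-rule — branch into Q, Q  //  !Q, !Q.
          branch 1.2.1 (add Q, Q):
            (Q -> Q): β-rule — branch into !Q  //  Q.
              branch 1.2.1.1 (add !Q):
                × closes — contains both Q and !Q.
              branch 1.2.1.2 (add Q):
                ○ open, literals {P=0, Q=1, R=1}.
          branch 1.2.2 (add !Q, !Q):
            × closes — contains both Q and !Q.
  branch 2 (add !(P || R)):
    !(P || R): α-rule — add !P, !R.
    ○ open, literals {P=0, R=0}.
8 branches closed, 4 open.
Each open branch fixes some atoms; the unmentioned ones are free. Counting distinct full assignments: branch {Q=0, R=0} (P) contributes 2 new; branch {P=1, Q=0} (R) contributes 1 new; branch {P=0, Q=1, R=1} (none free) contributes 1 new; branch {P=0, R=0} (Q) contributes 1 new. Total: 5.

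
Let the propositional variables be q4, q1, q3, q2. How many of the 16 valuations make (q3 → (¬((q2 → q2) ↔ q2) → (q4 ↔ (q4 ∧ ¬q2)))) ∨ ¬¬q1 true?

Initial set: {T ((q3 → (¬((q2 → q2) ↔ q2) → (q4 ↔ (q4 ∧ ¬q2)))) ∨ ¬¬q1)}.
T ((q3 → (¬((q2 → q2) ↔ q2) → (q4 ↔ (q4 ∧ ¬q2)))) ∨ ¬¬q1): β-rule — branch into T (q3 → (¬((q2 → q2) ↔ q2) → (q4 ↔ (q4 ∧ ¬q2))))  //  T ¬¬q1.
  branch 1 (add T (q3 → (¬((q2 → q2) ↔ q2) → (q4 ↔ (q4 ∧ ¬q2))))):
    T (q3 → (¬((q2 → q2) ↔ q2) → (q4 ↔ (q4 ∧ ¬q2)))): β-rule — branch into F q3  //  T (¬((q2 → q2) ↔ q2) → (q4 ↔ (q4 ∧ ¬q2))).
      branch 1.1 (add F q3):
        ○ open, literals {q3=false}.
      branch 1.2 (add T (¬((q2 → q2) ↔ q2) → (q4 ↔ (q4 ∧ ¬q2)))):
        T (¬((q2 → q2) ↔ q2) → (q4 ↔ (q4 ∧ ¬q2))): β-rule — branch into F ¬((q2 → q2) ↔ q2)  //  T (q4 ↔ (q4 ∧ ¬q2)).
          branch 1.2.1 (add F ¬((q2 → q2) ↔ q2)):
            F ¬((q2 → q2) ↔ q2): β-rule — branch into T (q2 → q2), T q2  //  F (q2 → q2), F q2.
              branch 1.2.1.1 (add T (q2 → q2), T q2):
                T (q2 → q2): β-rule — branch into F q2  //  T q2.
                  branch 1.2.1.1.1 (add F q2):
                    × closes — contains both q2 and ¬q2.
                  branch 1.2.1.1.2 (add T q2):
                    ○ open, literals {q2=true}.
              branch 1.2.1.2 (add F (q2 → q2), F q2):
                F (q2 → q2): α-rule — add T q2, F q2.
                × closes — contains both q2 and ¬q2.
          branch 1.2.2 (add T (q4 ↔ (q4 ∧ ¬q2))):
            T (q4 ↔ (q4 ∧ ¬q2)): β-rule — branch into T q4, T (q4 ∧ ¬q2)  //  F q4, F (q4 ∧ ¬q2).
              branch 1.2.2.1 (add T q4, T (q4 ∧ ¬q2)):
                T (q4 ∧ ¬q2): α-rule — add T q4, T ¬q2.
                ○ open, literals {q2=false, q4=true}.
              branch 1.2.2.2 (add F q4, F (q4 ∧ ¬q2)):
                F (q4 ∧ ¬q2): β-rule — branch into F q4  //  F ¬q2.
                  branch 1.2.2.2.1 (add F q4):
                    ○ open, literals {q4=false}.
                  branch 1.2.2.2.2 (add F ¬q2):
                    ○ open, literals {q2=true, q4=false}.
  branch 2 (add T ¬¬q1):
    T ¬¬q1: drop double negation, giving T q1.
    ○ open, literals {q1=true}.
2 branches closed, 6 open.
Each open branch fixes some atoms; the unmentioned ones are free. Counting distinct full assignments: branch {q3=false} (q4, q1, q2) contributes 8 new; branch {q2=true} (q4, q1, q3) contributes 4 new; branch {q2=false, q4=true} (q1, q3) contributes 2 new; branch {q4=false} (q1, q3, q2) contributes 2 new; branch {q2=true, q4=false} (q1, q3) contributes 0 new; branch {q1=true} (q4, q3, q2) contributes 0 new. Total: 16.

16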